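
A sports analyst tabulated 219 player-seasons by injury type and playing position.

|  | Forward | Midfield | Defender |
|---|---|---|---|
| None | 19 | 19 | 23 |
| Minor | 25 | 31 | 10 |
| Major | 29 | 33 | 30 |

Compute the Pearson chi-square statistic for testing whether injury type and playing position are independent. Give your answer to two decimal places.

Row totals: 61, 66, 92. Column totals: 73, 83, 63. Grand total N = 219.
Expected counts (row total × column total / N):
  None, Forward: 61×73/219 = 20.333
  None, Midfield: 61×83/219 = 23.119
  None, Defender: 61×63/219 = 17.548
  Minor, Forward: 66×73/219 = 22.000
  Minor, Midfield: 66×83/219 = 25.014
  Minor, Defender: 66×63/219 = 18.986
  Major, Forward: 92×73/219 = 30.667
  Major, Midfield: 92×83/219 = 34.868
  Major, Defender: 92×63/219 = 26.466
Contributions (O − E)²/E:
  (19 − 20.333)²/20.333 = 0.0874
  (19 − 23.119)²/23.119 = 0.7339
  (23 − 17.548)²/17.548 = 1.6939
  (25 − 22.000)²/22.000 = 0.4091
  (31 − 25.014)²/25.014 = 1.4325
  (10 − 18.986)²/18.986 = 4.2530
  (29 − 30.667)²/30.667 = 0.0906
  (33 − 34.868)²/34.868 = 0.1001
  (30 − 26.466)²/26.466 = 0.4719
χ² = 0.0874 + 0.7339 + 1.6939 + 0.4091 + 1.4325 + 4.2530 + 0.0906 + 0.1001 + 0.4719 = 9.27

9.27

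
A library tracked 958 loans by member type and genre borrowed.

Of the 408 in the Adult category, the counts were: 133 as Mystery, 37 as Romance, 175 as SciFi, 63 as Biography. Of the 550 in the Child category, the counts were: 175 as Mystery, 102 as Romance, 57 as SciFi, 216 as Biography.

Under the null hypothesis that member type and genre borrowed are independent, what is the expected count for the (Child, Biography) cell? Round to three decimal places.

Row total (Child) = 550; column total (Biography) = 279; grand total N = 958.
Expected count = (row total × column total) / N = 550 × 279 / 958 = 160.177.

160.177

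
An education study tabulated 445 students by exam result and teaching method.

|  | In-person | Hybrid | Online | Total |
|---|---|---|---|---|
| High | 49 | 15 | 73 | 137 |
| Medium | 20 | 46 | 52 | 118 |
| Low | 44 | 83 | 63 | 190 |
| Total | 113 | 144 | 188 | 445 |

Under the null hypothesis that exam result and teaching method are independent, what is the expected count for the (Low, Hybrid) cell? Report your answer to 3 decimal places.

Row total (Low) = 190; column total (Hybrid) = 144; grand total N = 445.
Expected count = (row total × column total) / N = 190 × 144 / 445 = 61.483.

61.483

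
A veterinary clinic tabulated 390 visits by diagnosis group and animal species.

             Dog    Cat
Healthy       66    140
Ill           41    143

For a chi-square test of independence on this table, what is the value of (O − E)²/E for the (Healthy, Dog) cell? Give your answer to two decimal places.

Row total (Healthy) = 206; column total (Dog) = 107; N = 390.
Expected count E = 206 × 107 / 390 = 56.518.
Contribution = (O − E)²/E = (66 − 56.518)² / 56.518 = 1.59.

1.59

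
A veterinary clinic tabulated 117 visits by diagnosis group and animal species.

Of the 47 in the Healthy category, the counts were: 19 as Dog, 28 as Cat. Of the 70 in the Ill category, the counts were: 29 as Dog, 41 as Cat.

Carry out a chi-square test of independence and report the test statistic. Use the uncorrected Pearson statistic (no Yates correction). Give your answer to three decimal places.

0.012

Row totals: 47, 70. Column totals: 48, 69. Grand total N = 117.
Expected counts (row total × column total / N):
  Healthy, Dog: 47×48/117 = 19.2821
  Healthy, Cat: 47×69/117 = 27.7179
  Ill, Dog: 70×48/117 = 28.7179
  Ill, Cat: 70×69/117 = 41.2821
Contributions (O − E)²/E:
  (19 − 19.2821)²/19.2821 = 0.0041
  (28 − 27.7179)²/27.7179 = 0.0029
  (29 − 28.7179)²/28.7179 = 0.0028
  (41 − 41.2821)²/41.2821 = 0.0019
χ² = 0.0041 + 0.0029 + 0.0028 + 0.0019 = 0.012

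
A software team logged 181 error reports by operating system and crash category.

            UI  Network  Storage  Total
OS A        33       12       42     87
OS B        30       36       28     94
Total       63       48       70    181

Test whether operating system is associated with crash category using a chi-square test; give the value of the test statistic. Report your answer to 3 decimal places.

Grand total N = 181.
Expected counts (row total × column total / N):
  OS A, UI: 87×63/181 = 30.2818
  OS A, Network: 87×48/181 = 23.0718
  OS A, Storage: 87×70/181 = 33.6464
  OS B, UI: 94×63/181 = 32.7182
  OS B, Network: 94×48/181 = 24.9282
  OS B, Storage: 94×70/181 = 36.3536
Contributions (O − E)²/E:
  (33 − 30.2818)²/30.2818 = 0.2440
  (12 − 23.0718)²/23.0718 = 5.3132
  (42 − 33.6464)²/33.6464 = 2.0740
  (30 − 32.7182)²/32.7182 = 0.2258
  (36 − 24.9282)²/24.9282 = 4.9175
  (28 − 36.3536)²/36.3536 = 1.9196
χ² = 0.2440 + 5.3132 + 2.0740 + 0.2258 + 4.9175 + 1.9196 = 14.694

14.694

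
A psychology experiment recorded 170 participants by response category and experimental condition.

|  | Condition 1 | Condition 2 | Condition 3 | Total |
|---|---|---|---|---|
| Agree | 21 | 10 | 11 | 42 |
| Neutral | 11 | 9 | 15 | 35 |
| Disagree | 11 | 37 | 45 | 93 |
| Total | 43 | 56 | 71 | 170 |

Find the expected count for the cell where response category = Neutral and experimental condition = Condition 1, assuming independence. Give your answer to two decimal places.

Row total (Neutral) = 35; column total (Condition 1) = 43; grand total N = 170.
Expected count = (row total × column total) / N = 35 × 43 / 170 = 8.85.

8.85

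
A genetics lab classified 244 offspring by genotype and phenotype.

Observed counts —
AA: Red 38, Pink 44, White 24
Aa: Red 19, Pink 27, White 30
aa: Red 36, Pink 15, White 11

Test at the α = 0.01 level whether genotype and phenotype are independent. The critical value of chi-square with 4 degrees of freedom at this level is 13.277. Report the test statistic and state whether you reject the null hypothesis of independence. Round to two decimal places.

20.55; reject H₀

Row totals: 106, 76, 62. Column totals: 93, 86, 65. Grand total N = 244.
Expected counts (row total × column total / N):
  AA, Red: 106×93/244 = 40.402
  AA, Pink: 106×86/244 = 37.361
  AA, White: 106×65/244 = 28.238
  Aa, Red: 76×93/244 = 28.967
  Aa, Pink: 76×86/244 = 26.787
  Aa, White: 76×65/244 = 20.246
  aa, Red: 62×93/244 = 23.631
  aa, Pink: 62×86/244 = 21.852
  aa, White: 62×65/244 = 16.516
Contributions (O − E)²/E:
  (38 − 40.402)²/40.402 = 0.1428
  (44 − 37.361)²/37.361 = 1.1797
  (24 − 28.238)²/28.238 = 0.6360
  (19 − 28.967)²/28.967 = 3.4295
  (27 − 26.787)²/26.787 = 0.0017
  (30 − 20.246)²/20.246 = 4.6992
  (36 − 23.631)²/23.631 = 6.4742
  (15 − 21.852)²/21.852 = 2.1485
  (11 − 16.516)²/16.516 = 1.8422
χ² = 0.1428 + 1.1797 + 0.6360 + 3.4295 + 0.0017 + 4.6992 + 6.4742 + 2.1485 + 1.8422 = 20.55
df = (3−1)(3−1) = 4. Since 20.55 > 13.277, reject the null hypothesis of independence at α = 0.01.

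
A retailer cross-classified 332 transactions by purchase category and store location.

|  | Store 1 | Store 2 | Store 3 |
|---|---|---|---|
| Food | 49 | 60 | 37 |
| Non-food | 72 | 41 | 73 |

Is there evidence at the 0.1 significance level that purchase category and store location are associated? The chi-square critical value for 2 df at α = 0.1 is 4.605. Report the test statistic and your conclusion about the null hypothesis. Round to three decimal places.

15.128; reject H₀

Row totals: 146, 186. Column totals: 121, 101, 110. Grand total N = 332.
Expected counts (row total × column total / N):
  Food, Store 1: 146×121/332 = 53.2108
  Food, Store 2: 146×101/332 = 44.4157
  Food, Store 3: 146×110/332 = 48.3735
  Non-food, Store 1: 186×121/332 = 67.7892
  Non-food, Store 2: 186×101/332 = 56.5843
  Non-food, Store 3: 186×110/332 = 61.6265
Contributions (O − E)²/E:
  (49 − 53.2108)²/53.2108 = 0.3332
  (60 − 44.4157)²/44.4157 = 5.4681
  (37 − 48.3735)²/48.3735 = 2.6741
  (72 − 67.7892)²/67.7892 = 0.2616
  (41 − 56.5843)²/56.5843 = 4.2922
  (73 − 61.6265)²/61.6265 = 2.0990
χ² = 0.3332 + 5.4681 + 2.6741 + 0.2616 + 4.2922 + 2.0990 = 15.128
df = (2−1)(3−1) = 2. Since 15.128 > 4.605, reject the null hypothesis of independence at α = 0.1.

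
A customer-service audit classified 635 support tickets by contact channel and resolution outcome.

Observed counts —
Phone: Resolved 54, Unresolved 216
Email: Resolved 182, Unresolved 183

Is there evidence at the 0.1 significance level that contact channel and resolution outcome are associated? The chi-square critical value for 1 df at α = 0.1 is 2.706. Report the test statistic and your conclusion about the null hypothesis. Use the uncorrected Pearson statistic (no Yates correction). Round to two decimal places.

59.27; reject H₀

Row totals: 270, 365. Column totals: 236, 399. Grand total N = 635.
Expected counts (row total × column total / N):
  Phone, Resolved: 270×236/635 = 100.346
  Phone, Unresolved: 270×399/635 = 169.654
  Email, Resolved: 365×236/635 = 135.654
  Email, Unresolved: 365×399/635 = 229.346
Contributions (O − E)²/E:
  (54 − 100.346)²/100.346 = 21.4055
  (216 − 169.654)²/169.654 = 12.6608
  (182 − 135.654)²/135.654 = 15.8340
  (183 − 229.346)²/229.346 = 9.3656
χ² = 21.4055 + 12.6608 + 15.8340 + 9.3656 = 59.27
df = (2−1)(2−1) = 1. Since 59.27 > 2.706, reject the null hypothesis of independence at α = 0.1.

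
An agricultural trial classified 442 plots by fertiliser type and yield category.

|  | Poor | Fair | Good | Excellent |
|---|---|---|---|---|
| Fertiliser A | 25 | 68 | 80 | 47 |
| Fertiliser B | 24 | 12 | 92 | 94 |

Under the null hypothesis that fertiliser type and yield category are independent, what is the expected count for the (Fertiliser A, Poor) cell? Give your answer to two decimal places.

24.39

Row total (Fertiliser A) = 220; column total (Poor) = 49; grand total N = 442.
Expected count = (row total × column total) / N = 220 × 49 / 442 = 24.39.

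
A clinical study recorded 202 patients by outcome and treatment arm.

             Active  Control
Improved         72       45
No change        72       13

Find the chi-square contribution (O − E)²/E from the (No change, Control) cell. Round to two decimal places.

Row total (No change) = 85; column total (Control) = 58; N = 202.
Expected count E = 85 × 58 / 202 = 24.406.
Contribution = (O − E)²/E = (13 − 24.406)² / 24.406 = 5.33.

5.33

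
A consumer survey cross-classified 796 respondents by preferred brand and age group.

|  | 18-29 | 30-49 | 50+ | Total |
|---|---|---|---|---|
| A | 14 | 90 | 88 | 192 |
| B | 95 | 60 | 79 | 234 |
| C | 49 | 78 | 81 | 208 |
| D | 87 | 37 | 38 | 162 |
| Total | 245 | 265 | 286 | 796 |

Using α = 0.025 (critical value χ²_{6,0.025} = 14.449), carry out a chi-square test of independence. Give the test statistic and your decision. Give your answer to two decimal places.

107.19; reject H₀

Grand total N = 796.
Expected counts (row total × column total / N):
  A, 18-29: 192×245/796 = 59.095
  A, 30-49: 192×265/796 = 63.920
  A, 50+: 192×286/796 = 68.985
  B, 18-29: 234×245/796 = 72.023
  B, 30-49: 234×265/796 = 77.902
  B, 50+: 234×286/796 = 84.075
  C, 18-29: 208×245/796 = 64.020
  C, 30-49: 208×265/796 = 69.246
  C, 50+: 208×286/796 = 74.734
  D, 18-29: 162×245/796 = 49.862
  D, 30-49: 162×265/796 = 53.932
  D, 50+: 162×286/796 = 58.206
Contributions (O − E)²/E:
  (14 − 59.095)²/59.095 = 34.4117
  (90 − 63.920)²/63.920 = 10.6409
  (88 − 68.985)²/68.985 = 5.2413
  (95 − 72.023)²/72.023 = 7.3302
  (60 − 77.902)²/77.902 = 4.1139
  (79 − 84.075)²/84.075 = 0.3063
  (49 − 64.020)²/64.020 = 3.5239
  (78 − 69.246)²/69.246 = 1.1067
  (81 − 74.734)²/74.734 = 0.5254
  (87 − 49.862)²/49.862 = 27.6610
  (37 − 53.932)²/53.932 = 5.3158
  (38 − 58.206)²/58.206 = 7.0144
χ² = 34.4117 + 10.6409 + 5.2413 + 7.3302 + 4.1139 + 0.3063 + 3.5239 + 1.1067 + 0.5254 + 27.6610 + 5.3158 + 7.0144 = 107.19
df = (4−1)(3−1) = 6. Since 107.19 > 14.449, reject the null hypothesis of independence at α = 0.025.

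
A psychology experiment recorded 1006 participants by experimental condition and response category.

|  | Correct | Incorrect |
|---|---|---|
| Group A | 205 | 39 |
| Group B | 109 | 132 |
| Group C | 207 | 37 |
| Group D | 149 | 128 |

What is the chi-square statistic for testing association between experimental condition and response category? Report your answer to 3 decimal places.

139.669

Row totals: 244, 241, 244, 277. Column totals: 670, 336. Grand total N = 1006.
Expected counts (row total × column total / N):
  Group A, Correct: 244×670/1006 = 162.5050
  Group A, Incorrect: 244×336/1006 = 81.4950
  Group B, Correct: 241×670/1006 = 160.5070
  Group B, Incorrect: 241×336/1006 = 80.4930
  Group C, Correct: 244×670/1006 = 162.5050
  Group C, Incorrect: 244×336/1006 = 81.4950
  Group D, Correct: 277×670/1006 = 184.4831
  Group D, Incorrect: 277×336/1006 = 92.5169
Contributions (O − E)²/E:
  (205 − 162.5050)²/162.5050 = 11.1124
  (39 − 81.4950)²/81.4950 = 22.1587
  (109 − 160.5070)²/160.5070 = 16.5287
  (132 − 80.4930)²/80.4930 = 32.9590
  (207 − 162.5050)²/162.5050 = 12.1830
  (37 − 81.4950)²/81.4950 = 24.2936
  (149 − 184.4831)²/184.4831 = 6.8247
  (128 − 92.5169)²/92.5169 = 13.6089
χ² = 11.1124 + 22.1587 + 16.5287 + 32.9590 + 12.1830 + 24.2936 + 6.8247 + 13.6089 = 139.669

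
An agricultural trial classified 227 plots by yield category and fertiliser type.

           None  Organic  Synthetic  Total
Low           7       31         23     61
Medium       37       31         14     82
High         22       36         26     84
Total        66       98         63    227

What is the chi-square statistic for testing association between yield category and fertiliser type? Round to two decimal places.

21.23

Grand total N = 227.
Expected counts (row total × column total / N):
  Low, None: 61×66/227 = 17.736
  Low, Organic: 61×98/227 = 26.335
  Low, Synthetic: 61×63/227 = 16.930
  Medium, None: 82×66/227 = 23.841
  Medium, Organic: 82×98/227 = 35.401
  Medium, Synthetic: 82×63/227 = 22.758
  High, None: 84×66/227 = 24.423
  High, Organic: 84×98/227 = 36.264
  High, Synthetic: 84×63/227 = 23.313
Contributions (O − E)²/E:
  (7 − 17.736)²/17.736 = 6.4987
  (31 − 26.335)²/26.335 = 0.8264
  (23 − 16.930)²/16.930 = 2.1763
  (37 − 23.841)²/23.841 = 7.2631
  (31 − 35.401)²/35.401 = 0.5471
  (14 − 22.758)²/22.758 = 3.3704
  (22 − 24.423)²/24.423 = 0.2404
  (36 − 36.264)²/36.264 = 0.0019
  (26 − 23.313)²/23.313 = 0.3097
χ² = 6.4987 + 0.8264 + 2.1763 + 7.2631 + 0.5471 + 3.3704 + 0.2404 + 0.0019 + 0.3097 = 21.23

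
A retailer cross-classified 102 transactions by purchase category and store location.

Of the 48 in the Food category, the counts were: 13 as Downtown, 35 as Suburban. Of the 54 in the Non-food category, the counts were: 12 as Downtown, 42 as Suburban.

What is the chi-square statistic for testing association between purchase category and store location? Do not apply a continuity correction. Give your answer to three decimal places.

Row totals: 48, 54. Column totals: 25, 77. Grand total N = 102.
Expected counts (row total × column total / N):
  Food, Downtown: 48×25/102 = 11.7647
  Food, Suburban: 48×77/102 = 36.2353
  Non-food, Downtown: 54×25/102 = 13.2353
  Non-food, Suburban: 54×77/102 = 40.7647
Contributions (O − E)²/E:
  (13 − 11.7647)²/11.7647 = 0.1297
  (35 − 36.2353)²/36.2353 = 0.0421
  (12 − 13.2353)²/13.2353 = 0.1153
  (42 − 40.7647)²/40.7647 = 0.0374
χ² = 0.1297 + 0.0421 + 0.1153 + 0.0374 = 0.325

0.325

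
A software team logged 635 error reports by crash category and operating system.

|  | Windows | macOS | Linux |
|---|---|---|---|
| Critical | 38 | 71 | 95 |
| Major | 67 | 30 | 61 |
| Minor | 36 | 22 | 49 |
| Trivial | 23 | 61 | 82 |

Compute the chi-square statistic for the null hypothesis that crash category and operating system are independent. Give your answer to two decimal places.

Row totals: 204, 158, 107, 166. Column totals: 164, 184, 287. Grand total N = 635.
Expected counts (row total × column total / N):
  Critical, Windows: 204×164/635 = 52.687
  Critical, macOS: 204×184/635 = 59.112
  Critical, Linux: 204×287/635 = 92.202
  Major, Windows: 158×164/635 = 40.806
  Major, macOS: 158×184/635 = 45.783
  Major, Linux: 158×287/635 = 71.411
  Minor, Windows: 107×164/635 = 27.635
  Minor, macOS: 107×184/635 = 31.005
  Minor, Linux: 107×287/635 = 48.361
  Trivial, Windows: 166×164/635 = 42.872
  Trivial, macOS: 166×184/635 = 48.101
  Trivial, Linux: 166×287/635 = 75.027
Contributions (O − E)²/E:
  (38 − 52.687)²/52.687 = 4.0941
  (71 − 59.112)²/59.112 = 2.3908
  (95 − 92.202)²/92.202 = 0.0849
  (67 − 40.806)²/40.806 = 16.8143
  (30 − 45.783)²/45.783 = 5.4410
  (61 − 71.411)²/71.411 = 1.5178
  (36 − 27.635)²/27.635 = 2.5321
  (22 − 31.005)²/31.005 = 2.6154
  (49 − 48.361)²/48.361 = 0.0084
  (23 − 42.872)²/42.872 = 9.2111
  (61 − 48.101)²/48.101 = 3.4591
  (82 − 75.027)²/75.027 = 0.6481
χ² = 4.0941 + 2.3908 + 0.0849 + 16.8143 + 5.4410 + 1.5178 + 2.5321 + 2.6154 + 0.0084 + 9.2111 + 3.4591 + 0.6481 = 48.82

48.82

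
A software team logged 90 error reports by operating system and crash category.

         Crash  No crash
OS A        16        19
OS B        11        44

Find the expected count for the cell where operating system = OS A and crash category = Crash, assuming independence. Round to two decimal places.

Row total (OS A) = 35; column total (Crash) = 27; grand total N = 90.
Expected count = (row total × column total) / N = 35 × 27 / 90 = 10.50.

10.50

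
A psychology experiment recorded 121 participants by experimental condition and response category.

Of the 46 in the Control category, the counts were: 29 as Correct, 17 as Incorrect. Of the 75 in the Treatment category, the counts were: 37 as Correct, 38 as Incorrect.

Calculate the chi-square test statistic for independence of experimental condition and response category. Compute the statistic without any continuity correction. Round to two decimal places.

2.16

Row totals: 46, 75. Column totals: 66, 55. Grand total N = 121.
Expected counts (row total × column total / N):
  Control, Correct: 46×66/121 = 25.091
  Control, Incorrect: 46×55/121 = 20.909
  Treatment, Correct: 75×66/121 = 40.909
  Treatment, Incorrect: 75×55/121 = 34.091
Contributions (O − E)²/E:
  (29 − 25.091)²/25.091 = 0.6090
  (17 − 20.909)²/20.909 = 0.7308
  (37 − 40.909)²/40.909 = 0.3735
  (38 − 34.091)²/34.091 = 0.4482
χ² = 0.6090 + 0.7308 + 0.3735 + 0.4482 = 2.16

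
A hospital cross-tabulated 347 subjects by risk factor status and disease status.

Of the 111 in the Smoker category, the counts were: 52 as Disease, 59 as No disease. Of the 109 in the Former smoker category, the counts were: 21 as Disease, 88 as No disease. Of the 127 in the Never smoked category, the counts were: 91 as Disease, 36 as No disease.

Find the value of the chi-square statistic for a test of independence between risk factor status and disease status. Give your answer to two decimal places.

Row totals: 111, 109, 127. Column totals: 164, 183. Grand total N = 347.
Expected counts (row total × column total / N):
  Smoker, Disease: 111×164/347 = 52.461
  Smoker, No disease: 111×183/347 = 58.539
  Former smoker, Disease: 109×164/347 = 51.516
  Former smoker, No disease: 109×183/347 = 57.484
  Never smoked, Disease: 127×164/347 = 60.023
  Never smoked, No disease: 127×183/347 = 66.977
Contributions (O − E)²/E:
  (52 − 52.461)²/52.461 = 0.0041
  (59 − 58.539)²/58.539 = 0.0036
  (21 − 51.516)²/51.516 = 18.0764
  (88 − 57.484)²/57.484 = 16.1997
  (91 − 60.023)²/60.023 = 15.9868
  (36 − 66.977)²/66.977 = 14.3269
χ² = 0.0041 + 0.0036 + 18.0764 + 16.1997 + 15.9868 + 14.3269 = 64.60

64.60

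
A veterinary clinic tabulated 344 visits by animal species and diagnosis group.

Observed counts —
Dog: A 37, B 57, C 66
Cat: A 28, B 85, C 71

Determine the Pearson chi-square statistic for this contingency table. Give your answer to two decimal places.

5.30

Row totals: 160, 184. Column totals: 65, 142, 137. Grand total N = 344.
Expected counts (row total × column total / N):
  Dog, A: 160×65/344 = 30.233
  Dog, B: 160×142/344 = 66.047
  Dog, C: 160×137/344 = 63.721
  Cat, A: 184×65/344 = 34.767
  Cat, B: 184×142/344 = 75.953
  Cat, C: 184×137/344 = 73.279
Contributions (O − E)²/E:
  (37 − 30.233)²/30.233 = 1.5146
  (57 − 66.047)²/66.047 = 1.2392
  (66 − 63.721)²/63.721 = 0.0815
  (28 − 34.767)²/34.767 = 1.3171
  (85 − 75.953)²/75.953 = 1.0776
  (71 − 73.279)²/73.279 = 0.0709
χ² = 1.5146 + 1.2392 + 0.0815 + 1.3171 + 1.0776 + 0.0709 = 5.30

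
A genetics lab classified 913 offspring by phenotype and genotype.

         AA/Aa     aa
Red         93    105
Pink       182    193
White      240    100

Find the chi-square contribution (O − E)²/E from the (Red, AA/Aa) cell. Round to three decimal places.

3.127

Row total (Red) = 198; column total (AA/Aa) = 515; N = 913.
Expected count E = 198 × 515 / 913 = 111.6867.
Contribution = (O − E)²/E = (93 − 111.6867)² / 111.6867 = 3.127.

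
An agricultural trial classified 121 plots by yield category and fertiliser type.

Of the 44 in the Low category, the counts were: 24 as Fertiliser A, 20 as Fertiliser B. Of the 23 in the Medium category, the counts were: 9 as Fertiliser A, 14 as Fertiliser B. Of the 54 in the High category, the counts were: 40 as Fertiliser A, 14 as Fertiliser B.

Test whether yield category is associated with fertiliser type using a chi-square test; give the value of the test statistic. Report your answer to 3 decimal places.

Row totals: 44, 23, 54. Column totals: 73, 48. Grand total N = 121.
Expected counts (row total × column total / N):
  Low, Fertiliser A: 44×73/121 = 26.5455
  Low, Fertiliser B: 44×48/121 = 17.4545
  Medium, Fertiliser A: 23×73/121 = 13.8760
  Medium, Fertiliser B: 23×48/121 = 9.1240
  High, Fertiliser A: 54×73/121 = 32.5785
  High, Fertiliser B: 54×48/121 = 21.4215
Contributions (O − E)²/E:
  (24 − 26.5455)²/26.5455 = 0.2441
  (20 − 17.4545)²/17.4545 = 0.3712
  (9 − 13.8760)²/13.8760 = 1.7134
  (14 − 9.1240)²/9.1240 = 2.6058
  (40 − 32.5785)²/32.5785 = 1.6906
  (14 − 21.4215)²/21.4215 = 2.5712
χ² = 0.2441 + 0.3712 + 1.7134 + 2.6058 + 1.6906 + 2.5712 = 9.196

9.196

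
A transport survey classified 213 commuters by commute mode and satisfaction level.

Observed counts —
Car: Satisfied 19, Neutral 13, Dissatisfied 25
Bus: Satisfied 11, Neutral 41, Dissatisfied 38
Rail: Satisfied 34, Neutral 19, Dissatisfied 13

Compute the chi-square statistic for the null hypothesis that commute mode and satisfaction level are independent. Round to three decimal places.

Row totals: 57, 90, 66. Column totals: 64, 73, 76. Grand total N = 213.
Expected counts (row total × column total / N):
  Car, Satisfied: 57×64/213 = 17.1268
  Car, Neutral: 57×73/213 = 19.5352
  Car, Dissatisfied: 57×76/213 = 20.3380
  Bus, Satisfied: 90×64/213 = 27.0423
  Bus, Neutral: 90×73/213 = 30.8451
  Bus, Dissatisfied: 90×76/213 = 32.1127
  Rail, Satisfied: 66×64/213 = 19.8310
  Rail, Neutral: 66×73/213 = 22.6197
  Rail, Dissatisfied: 66×76/213 = 23.5493
Contributions (O − E)²/E:
  (19 − 17.1268)²/17.1268 = 0.2049
  (13 − 19.5352)²/19.5352 = 2.1863
  (25 − 20.3380)²/20.3380 = 1.0687
  (11 − 27.0423)²/27.0423 = 9.5168
  (41 − 30.8451)²/30.8451 = 3.3432
  (38 − 32.1127)²/32.1127 = 1.0793
  (34 − 19.8310)²/19.8310 = 10.1236
  (19 − 22.6197)²/22.6197 = 0.5792
  (13 − 23.5493)²/23.5493 = 4.7257
χ² = 0.2049 + 2.1863 + 1.0687 + 9.5168 + 3.3432 + 1.0793 + 10.1236 + 0.5792 + 4.7257 = 32.828

32.828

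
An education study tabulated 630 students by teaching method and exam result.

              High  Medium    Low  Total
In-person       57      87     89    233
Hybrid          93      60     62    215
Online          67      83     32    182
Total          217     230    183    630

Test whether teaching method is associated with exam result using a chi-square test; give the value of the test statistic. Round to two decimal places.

Grand total N = 630.
Expected counts (row total × column total / N):
  In-person, High: 233×217/630 = 80.256
  In-person, Medium: 233×230/630 = 85.063
  In-person, Low: 233×183/630 = 67.681
  Hybrid, High: 215×217/630 = 74.056
  Hybrid, Medium: 215×230/630 = 78.492
  Hybrid, Low: 215×183/630 = 62.452
  Online, High: 182×217/630 = 62.689
  Online, Medium: 182×230/630 = 66.444
  Online, Low: 182×183/630 = 52.867
Contributions (O − E)²/E:
  (57 − 80.256)²/80.256 = 6.7390
  (87 − 85.063)²/85.063 = 0.0441
  (89 − 67.681)²/67.681 = 6.7153
  (93 − 74.056)²/74.056 = 4.8460
  (60 − 78.492)²/78.492 = 4.3565
  (62 − 62.452)²/62.452 = 0.0033
  (67 − 62.689)²/62.689 = 0.2965
  (83 − 66.444)²/66.444 = 4.1253
  (32 − 52.867)²/52.867 = 8.2364
χ² = 6.7390 + 0.0441 + 6.7153 + 4.8460 + 4.3565 + 0.0033 + 0.2965 + 4.1253 + 8.2364 = 35.36

35.36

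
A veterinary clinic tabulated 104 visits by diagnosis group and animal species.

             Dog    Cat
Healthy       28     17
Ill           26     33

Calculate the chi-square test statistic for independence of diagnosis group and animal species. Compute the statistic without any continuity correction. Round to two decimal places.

Row totals: 45, 59. Column totals: 54, 50. Grand total N = 104.
Expected counts (row total × column total / N):
  Healthy, Dog: 45×54/104 = 23.365
  Healthy, Cat: 45×50/104 = 21.635
  Ill, Dog: 59×54/104 = 30.635
  Ill, Cat: 59×50/104 = 28.365
Contributions (O − E)²/E:
  (28 − 23.365)²/23.365 = 0.9195
  (17 − 21.635)²/21.635 = 0.9930
  (26 − 30.635)²/30.635 = 0.7013
  (33 − 28.365)²/28.365 = 0.7574
χ² = 0.9195 + 0.9930 + 0.7013 + 0.7574 = 3.37

3.37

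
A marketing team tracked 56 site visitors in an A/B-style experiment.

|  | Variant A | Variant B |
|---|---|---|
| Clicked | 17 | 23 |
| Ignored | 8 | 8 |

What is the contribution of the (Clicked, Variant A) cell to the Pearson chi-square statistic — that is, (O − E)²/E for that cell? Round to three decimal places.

Row total (Clicked) = 40; column total (Variant A) = 25; N = 56.
Expected count E = 40 × 25 / 56 = 17.8571.
Contribution = (O − E)²/E = (17 − 17.8571)² / 17.8571 = 0.041.

0.041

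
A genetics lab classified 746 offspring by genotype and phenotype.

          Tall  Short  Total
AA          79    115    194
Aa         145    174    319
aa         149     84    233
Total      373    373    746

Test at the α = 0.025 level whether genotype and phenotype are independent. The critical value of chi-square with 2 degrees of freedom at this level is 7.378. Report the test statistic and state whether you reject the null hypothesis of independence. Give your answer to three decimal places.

Grand total N = 746.
Expected counts (row total × column total / N):
  AA, Tall: 194×373/746 = 97.0000
  AA, Short: 194×373/746 = 97.0000
  Aa, Tall: 319×373/746 = 159.5000
  Aa, Short: 319×373/746 = 159.5000
  aa, Tall: 233×373/746 = 116.5000
  aa, Short: 233×373/746 = 116.5000
Contributions (O − E)²/E:
  (79 − 97.0000)²/97.0000 = 3.3402
  (115 − 97.0000)²/97.0000 = 3.3402
  (145 − 159.5000)²/159.5000 = 1.3182
  (174 − 159.5000)²/159.5000 = 1.3182
  (149 − 116.5000)²/116.5000 = 9.0665
  (84 − 116.5000)²/116.5000 = 9.0665
χ² = 3.3402 + 3.3402 + 1.3182 + 1.3182 + 9.0665 + 9.0665 = 27.450
df = (3−1)(2−1) = 2. Since 27.450 > 7.378, reject the null hypothesis of independence at α = 0.025.

27.450; reject H₀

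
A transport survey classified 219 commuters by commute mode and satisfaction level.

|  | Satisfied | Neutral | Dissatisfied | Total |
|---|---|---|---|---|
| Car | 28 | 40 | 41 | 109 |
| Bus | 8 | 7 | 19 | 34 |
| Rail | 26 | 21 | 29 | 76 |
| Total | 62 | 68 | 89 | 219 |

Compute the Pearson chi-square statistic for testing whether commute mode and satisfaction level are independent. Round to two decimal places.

Grand total N = 219.
Expected counts (row total × column total / N):
  Car, Satisfied: 109×62/219 = 30.858
  Car, Neutral: 109×68/219 = 33.845
  Car, Dissatisfied: 109×89/219 = 44.297
  Bus, Satisfied: 34×62/219 = 9.626
  Bus, Neutral: 34×68/219 = 10.557
  Bus, Dissatisfied: 34×89/219 = 13.817
  Rail, Satisfied: 76×62/219 = 21.516
  Rail, Neutral: 76×68/219 = 23.598
  Rail, Dissatisfied: 76×89/219 = 30.886
Contributions (O − E)²/E:
  (28 − 30.858)²/30.858 = 0.2647
  (40 − 33.845)²/33.845 = 1.1193
  (41 − 44.297)²/44.297 = 0.2454
  (8 − 9.626)²/9.626 = 0.2747
  (7 − 10.557)²/10.557 = 1.1985
  (19 − 13.817)²/13.817 = 1.9442
  (26 − 21.516)²/21.516 = 0.9345
  (21 − 23.598)²/23.598 = 0.2860
  (29 − 30.886)²/30.886 = 0.1152
χ² = 0.2647 + 1.1193 + 0.2454 + 0.2747 + 1.1985 + 1.9442 + 0.9345 + 0.2860 + 0.1152 = 6.38

6.38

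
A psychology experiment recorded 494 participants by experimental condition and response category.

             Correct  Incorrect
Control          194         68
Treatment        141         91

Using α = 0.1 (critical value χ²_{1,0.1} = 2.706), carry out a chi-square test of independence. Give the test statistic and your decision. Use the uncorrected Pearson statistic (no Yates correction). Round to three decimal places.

Row totals: 262, 232. Column totals: 335, 159. Grand total N = 494.
Expected counts (row total × column total / N):
  Control, Correct: 262×335/494 = 177.6721
  Control, Incorrect: 262×159/494 = 84.3279
  Treatment, Correct: 232×335/494 = 157.3279
  Treatment, Incorrect: 232×159/494 = 74.6721
Contributions (O − E)²/E:
  (194 − 177.6721)²/177.6721 = 1.5005
  (68 − 84.3279)²/84.3279 = 3.1615
  (141 − 157.3279)²/157.3279 = 1.6946
  (91 − 74.6721)²/74.6721 = 3.5703
χ² = 1.5005 + 3.1615 + 1.6946 + 3.5703 = 9.927
df = (2−1)(2−1) = 1. Since 9.927 > 2.706, reject the null hypothesis of independence at α = 0.1.

9.927; reject H₀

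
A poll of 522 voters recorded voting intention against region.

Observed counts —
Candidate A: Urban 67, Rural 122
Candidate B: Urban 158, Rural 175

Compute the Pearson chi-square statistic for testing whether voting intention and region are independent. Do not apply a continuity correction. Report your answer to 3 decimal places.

Row totals: 189, 333. Column totals: 225, 297. Grand total N = 522.
Expected counts (row total × column total / N):
  Candidate A, Urban: 189×225/522 = 81.4655
  Candidate A, Rural: 189×297/522 = 107.5345
  Candidate B, Urban: 333×225/522 = 143.5345
  Candidate B, Rural: 333×297/522 = 189.4655
Contributions (O − E)²/E:
  (67 − 81.4655)²/81.4655 = 2.5686
  (122 − 107.5345)²/107.5345 = 1.9459
  (158 − 143.5345)²/143.5345 = 1.4578
  (175 − 189.4655)²/189.4655 = 1.1044
χ² = 2.5686 + 1.9459 + 1.4578 + 1.1044 = 7.077

7.077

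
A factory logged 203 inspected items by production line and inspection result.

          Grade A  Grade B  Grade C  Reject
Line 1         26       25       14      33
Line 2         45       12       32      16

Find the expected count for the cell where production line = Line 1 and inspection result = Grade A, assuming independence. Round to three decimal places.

Row total (Line 1) = 98; column total (Grade A) = 71; grand total N = 203.
Expected count = (row total × column total) / N = 98 × 71 / 203 = 34.276.

34.276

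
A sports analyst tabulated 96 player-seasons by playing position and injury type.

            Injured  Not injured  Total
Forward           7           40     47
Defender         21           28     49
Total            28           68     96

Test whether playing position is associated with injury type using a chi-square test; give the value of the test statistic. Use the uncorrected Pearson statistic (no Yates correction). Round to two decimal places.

9.08

Grand total N = 96.
Expected counts (row total × column total / N):
  Forward, Injured: 47×28/96 = 13.708
  Forward, Not injured: 47×68/96 = 33.292
  Defender, Injured: 49×28/96 = 14.292
  Defender, Not injured: 49×68/96 = 34.708
Contributions (O − E)²/E:
  (7 − 13.708)²/13.708 = 3.2826
  (40 − 33.292)²/33.292 = 1.3516
  (21 − 14.292)²/14.292 = 3.1484
  (28 − 34.708)²/34.708 = 1.2965
χ² = 3.2826 + 1.3516 + 3.1484 + 1.2965 = 9.08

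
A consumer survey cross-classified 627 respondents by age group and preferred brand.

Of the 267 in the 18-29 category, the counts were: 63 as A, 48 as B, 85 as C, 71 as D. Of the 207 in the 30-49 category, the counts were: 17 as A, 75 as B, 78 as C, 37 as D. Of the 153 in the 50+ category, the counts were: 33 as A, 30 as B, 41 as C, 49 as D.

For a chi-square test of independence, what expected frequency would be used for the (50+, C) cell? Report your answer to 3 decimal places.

49.780

Row total (50+) = 153; column total (C) = 204; grand total N = 627.
Expected count = (row total × column total) / N = 153 × 204 / 627 = 49.780.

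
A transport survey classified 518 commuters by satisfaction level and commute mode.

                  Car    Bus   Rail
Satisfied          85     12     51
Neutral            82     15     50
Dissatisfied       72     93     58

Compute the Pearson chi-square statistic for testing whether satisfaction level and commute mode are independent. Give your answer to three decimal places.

Row totals: 148, 147, 223. Column totals: 239, 120, 159. Grand total N = 518.
Expected counts (row total × column total / N):
  Satisfied, Car: 148×239/518 = 68.2857
  Satisfied, Bus: 148×120/518 = 34.2857
  Satisfied, Rail: 148×159/518 = 45.4286
  Neutral, Car: 147×239/518 = 67.8243
  Neutral, Bus: 147×120/518 = 34.0541
  Neutral, Rail: 147×159/518 = 45.1216
  Dissatisfied, Car: 223×239/518 = 102.8900
  Dissatisfied, Bus: 223×120/518 = 51.6602
  Dissatisfied, Rail: 223×159/518 = 68.4498
Contributions (O − E)²/E:
  (85 − 68.2857)²/68.2857 = 4.0912
  (12 − 34.2857)²/34.2857 = 14.4857
  (51 − 45.4286)²/45.4286 = 0.6833
  (82 − 67.8243)²/67.8243 = 2.9628
  (15 − 34.0541)²/34.0541 = 10.6612
  (50 − 45.1216)²/45.1216 = 0.5274
  (72 − 102.8900)²/102.8900 = 9.2739
  (93 − 51.6602)²/51.6602 = 33.0812
  (58 − 68.4498)²/68.4498 = 1.5953
χ² = 4.0912 + 14.4857 + 0.6833 + 2.9628 + 10.6612 + 0.5274 + 9.2739 + 33.0812 + 1.5953 = 77.362

77.362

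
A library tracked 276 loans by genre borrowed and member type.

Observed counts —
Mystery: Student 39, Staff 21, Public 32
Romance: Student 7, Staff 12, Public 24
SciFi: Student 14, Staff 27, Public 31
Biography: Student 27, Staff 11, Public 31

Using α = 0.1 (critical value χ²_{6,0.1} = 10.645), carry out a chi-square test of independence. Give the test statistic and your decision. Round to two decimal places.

Row totals: 92, 43, 72, 69. Column totals: 87, 71, 118. Grand total N = 276.
Expected counts (row total × column total / N):
  Mystery, Student: 92×87/276 = 29.0000
  Mystery, Staff: 92×71/276 = 23.6667
  Mystery, Public: 92×118/276 = 39.3333
  Romance, Student: 43×87/276 = 13.5543
  Romance, Staff: 43×71/276 = 11.0616
  Romance, Public: 43×118/276 = 18.3841
  SciFi, Student: 72×87/276 = 22.6957
  SciFi, Staff: 72×71/276 = 18.5217
  SciFi, Public: 72×118/276 = 30.7826
  Biography, Student: 69×87/276 = 21.7500
  Biography, Staff: 69×71/276 = 17.7500
  Biography, Public: 69×118/276 = 29.5000
Contributions (O − E)²/E:
  (39 − 29.0000)²/29.0000 = 3.4483
  (21 − 23.6667)²/23.6667 = 0.3005
  (32 − 39.3333)²/39.3333 = 1.3672
  (7 − 13.5543)²/13.5543 = 3.1694
  (12 − 11.0616)²/11.0616 = 0.0796
  (24 − 18.3841)²/18.3841 = 1.7155
  (14 − 22.6957)²/22.6957 = 3.3317
  (27 − 18.5217)²/18.5217 = 3.8809
  (31 − 30.7826)²/30.7826 = 0.0015
  (27 − 21.7500)²/21.7500 = 1.2672
  (11 − 17.7500)²/17.7500 = 2.5669
  (31 − 29.5000)²/29.5000 = 0.0763
χ² = 3.4483 + 0.3005 + 1.3672 + 3.1694 + 0.0796 + 1.7155 + 3.3317 + 3.8809 + 0.0015 + 1.2672 + 2.5669 + 0.0763 = 21.21
df = (4−1)(3−1) = 6. Since 21.21 > 10.645, reject the null hypothesis of independence at α = 0.1.

21.21; reject H₀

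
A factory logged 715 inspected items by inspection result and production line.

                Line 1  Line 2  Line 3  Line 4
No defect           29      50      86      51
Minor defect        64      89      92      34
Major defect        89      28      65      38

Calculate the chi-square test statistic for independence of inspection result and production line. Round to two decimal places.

Row totals: 216, 279, 220. Column totals: 182, 167, 243, 123. Grand total N = 715.
Expected counts (row total × column total / N):
  No defect, Line 1: 216×182/715 = 54.982
  No defect, Line 2: 216×167/715 = 50.450
  No defect, Line 3: 216×243/715 = 73.410
  No defect, Line 4: 216×123/715 = 37.158
  Minor defect, Line 1: 279×182/715 = 71.018
  Minor defect, Line 2: 279×167/715 = 65.165
  Minor defect, Line 3: 279×243/715 = 94.821
  Minor defect, Line 4: 279×123/715 = 47.996
  Major defect, Line 1: 220×182/715 = 56.000
  Major defect, Line 2: 220×167/715 = 51.385
  Major defect, Line 3: 220×243/715 = 74.769
  Major defect, Line 4: 220×123/715 = 37.846
Contributions (O − E)²/E:
  (29 − 54.982)²/54.982 = 12.2779
  (50 − 50.450)²/50.450 = 0.0040
  (86 − 73.410)²/73.410 = 2.1592
  (51 − 37.158)²/37.158 = 5.1564
  (64 − 71.018)²/71.018 = 0.6935
  (89 − 65.165)²/65.165 = 8.7180
  (92 − 94.821)²/94.821 = 0.0839
  (34 − 47.996)²/47.996 = 4.0813
  (89 − 56.000)²/56.000 = 19.4464
  (28 − 51.385)²/51.385 = 10.6424
  (65 − 74.769)²/74.769 = 1.2764
  (38 − 37.846)²/37.846 = 0.0006
χ² = 12.2779 + 0.0040 + 2.1592 + 5.1564 + 0.6935 + 8.7180 + 0.0839 + 4.0813 + 19.4464 + 10.6424 + 1.2764 + 0.0006 = 64.54

64.54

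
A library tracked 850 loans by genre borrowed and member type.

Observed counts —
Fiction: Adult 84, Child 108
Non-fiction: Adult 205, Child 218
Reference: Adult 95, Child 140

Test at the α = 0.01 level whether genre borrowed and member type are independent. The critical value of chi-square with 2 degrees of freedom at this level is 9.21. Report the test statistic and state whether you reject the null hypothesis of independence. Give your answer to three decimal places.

4.145; fail to reject H₀

Row totals: 192, 423, 235. Column totals: 384, 466. Grand total N = 850.
Expected counts (row total × column total / N):
  Fiction, Adult: 192×384/850 = 86.7388
  Fiction, Child: 192×466/850 = 105.2612
  Non-fiction, Adult: 423×384/850 = 191.0965
  Non-fiction, Child: 423×466/850 = 231.9035
  Reference, Adult: 235×384/850 = 106.1647
  Reference, Child: 235×466/850 = 128.8353
Contributions (O − E)²/E:
  (84 − 86.7388)²/86.7388 = 0.0865
  (108 − 105.2612)²/105.2612 = 0.0713
  (205 − 191.0965)²/191.0965 = 1.0116
  (218 − 231.9035)²/231.9035 = 0.8336
  (95 − 106.1647)²/106.1647 = 1.1741
  (140 − 128.8353)²/128.8353 = 0.9675
χ² = 0.0865 + 0.0713 + 1.0116 + 0.8336 + 1.1741 + 0.9675 = 4.145
df = (3−1)(2−1) = 2. Since 4.145 < 9.21, fail to reject the null hypothesis of independence at α = 0.01.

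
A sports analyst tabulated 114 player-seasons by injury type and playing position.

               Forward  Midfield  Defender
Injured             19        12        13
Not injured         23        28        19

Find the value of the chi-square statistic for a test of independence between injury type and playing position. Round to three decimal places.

Row totals: 44, 70. Column totals: 42, 40, 32. Grand total N = 114.
Expected counts (row total × column total / N):
  Injured, Forward: 44×42/114 = 16.2105
  Injured, Midfield: 44×40/114 = 15.4386
  Injured, Defender: 44×32/114 = 12.3509
  Not injured, Forward: 70×42/114 = 25.7895
  Not injured, Midfield: 70×40/114 = 24.5614
  Not injured, Defender: 70×32/114 = 19.6491
Contributions (O − E)²/E:
  (19 − 16.2105)²/16.2105 = 0.4800
  (12 − 15.4386)²/15.4386 = 0.7659
  (13 − 12.3509)²/12.3509 = 0.0341
  (23 − 25.7895)²/25.7895 = 0.3017
  (28 − 24.5614)²/24.5614 = 0.4814
  (19 − 19.6491)²/19.6491 = 0.0214
χ² = 0.4800 + 0.7659 + 0.0341 + 0.3017 + 0.4814 + 0.0214 = 2.085

2.085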